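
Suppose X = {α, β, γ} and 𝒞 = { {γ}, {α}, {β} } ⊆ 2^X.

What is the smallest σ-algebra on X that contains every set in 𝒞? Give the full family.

Begin from { ∅, {α}, {β}, {γ}, X } (that is, 𝒞 plus ∅ and X).
Iteration 1: 3 new —
  {α,β}  = complement {γ}
  {α,γ}  = complement {β}
  {β,γ}  = complement {α}
After Iteration 2 the family is unchanged; done.

Therefore σ(𝒞) = { ∅, {α}, {β}, {γ}, {α,β}, {α,γ}, {β,γ}, X } (|σ(𝒞)| = 8).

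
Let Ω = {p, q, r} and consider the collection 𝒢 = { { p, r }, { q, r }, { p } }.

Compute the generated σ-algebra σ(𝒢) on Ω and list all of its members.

|σ(𝒢)| = 8.  σ(𝒢) = { {  }, { p }, { q }, { r }, { p, q }, { p, r }, { q, r }, Ω }

Check:
Begin from { {  }, { p }, { p, r }, { q, r }, Ω } (that is, 𝒢 plus ∅ and Ω).
Step 1: 1 new —
  { q }  = complement { p, r }
  (now 6)
Step 2. New:
  { p, q }  = { q } ∪ { p }
  (now 7)
Step 3. New:
  { r }  = complement { p, q }
  (now 8)
Step 4: stable.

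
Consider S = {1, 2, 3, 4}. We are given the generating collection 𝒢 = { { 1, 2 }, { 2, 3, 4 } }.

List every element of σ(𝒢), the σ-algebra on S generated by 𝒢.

σ(𝒢) (8 sets): { {}, { 1 }, { 2 }, { 1, 2 }, { 3, 4 }, { 1, 3, 4 }, { 2, 3, 4 }, S }

Check:
Initial family (4 sets): { {}, { 1, 2 }, { 2, 3, 4 }, S }.
Round 1 adds 2:
  { 1 }  = complement { 2, 3, 4 }
  { 3, 4 }  = complement { 1, 2 }
  |family| = 6
Round 2: +1 →
  { 1, 3, 4 }  = { 3, 4 } ∪ { 1 }
  |family| = 7
Round 3 adds 1:
  { 2 }  = complement { 1, 3, 4 }
  |family| = 8
Round 4 adds nothing — fixpoint reached.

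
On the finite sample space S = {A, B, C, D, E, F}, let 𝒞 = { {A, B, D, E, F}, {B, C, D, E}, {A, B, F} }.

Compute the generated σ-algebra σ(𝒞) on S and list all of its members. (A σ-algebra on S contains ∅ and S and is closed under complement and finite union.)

Initial family (5 sets): { {}, {A, B, F}, {B, C, D, E}, {A, B, D, E, F}, S }.
Round 1. New:
  {C}  = S∖{A, B, D, E, F}
  {A, F}  = S∖{B, C, D, E}
  {C, D, E}  = S∖{A, B, F}
  — 8 sets.
Round 2: 3 new —
  {A, C, F}  = {C} ∪ {A, F}
  {A, B, C, F}  = {C} ∪ {A, B, F}
  {A, C, D, E, F}  = {C, D, E} ∪ {A, F}
  — 11 sets.
Round 3 (3 new):
  {B}  = S∖{A, C, D, E, F}
  {D, E}  = S∖{A, B, C, F}
  {B, D, E}  = S∖{A, C, F}
  — 14 sets.
Round 4: 2 new —
  {B, C}  = {C} ∪ {B}
  {A, D, E, F}  = {D, E} ∪ {A, F}
  — 16 sets.
Round 5: closed — nothing new.

σ(𝒞) = { {}, {B}, {C}, {A, F}, {B, C}, {D, E}, {A, B, F}, {A, C, F}, {B, D, E}, {C, D, E}, {A, B, C, F}, {A, D, E, F}, {B, C, D, E}, {A, B, D, E, F}, {A, C, D, E, F}, S }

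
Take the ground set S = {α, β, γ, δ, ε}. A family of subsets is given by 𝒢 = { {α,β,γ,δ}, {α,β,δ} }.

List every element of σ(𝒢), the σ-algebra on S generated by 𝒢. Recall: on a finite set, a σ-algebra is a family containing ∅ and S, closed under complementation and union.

Initial family (4 sets): { {}, {α,β,δ}, {α,β,γ,δ}, S }.
Round 1 adds 2:
  {ε}  = complement {α,β,γ,δ}
  {γ,ε}  = complement {α,β,δ}
  (now 6)
Round 2: 1 new —
  {α,β,δ,ε}  = {α,β,δ} ∪ {ε}
  (now 7)
Round 3. New:
  {γ}  = complement {α,β,δ,ε}
  (now 8)
After Round 4 the family is unchanged; done.

σ(𝒢) = { {}, {γ}, {ε}, {γ,ε}, {α,β,δ}, {α,β,γ,δ}, {α,β,δ,ε}, S }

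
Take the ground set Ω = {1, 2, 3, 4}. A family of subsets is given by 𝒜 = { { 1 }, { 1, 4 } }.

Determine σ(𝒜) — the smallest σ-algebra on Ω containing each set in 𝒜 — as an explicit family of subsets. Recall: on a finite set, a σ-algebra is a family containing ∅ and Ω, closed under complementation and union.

|σ(𝒜)| = 8.  σ(𝒜) = { ∅, { 1 }, { 4 }, { 1, 4 }, { 2, 3 }, { 1, 2, 3 }, { 2, 3, 4 }, Ω }

Check:
Take S₀ = 𝒜 ∪ {∅, Ω} = { ∅, { 1 }, { 1, 4 }, Ω }.
Pass 1 adds 2:
  { 2, 3 }  = { 1, 4 }ᶜ
  { 2, 3, 4 }  = { 1 }ᶜ
  |family| = 6
Pass 2. New:
  { 1, 2, 3 }  = { 2, 3 } ∪ { 1 }
  |family| = 7
Pass 3: +1 →
  { 4 }  = { 1, 2, 3 }ᶜ
  |family| = 8
Pass 4: already closed under ᶜ and ∪.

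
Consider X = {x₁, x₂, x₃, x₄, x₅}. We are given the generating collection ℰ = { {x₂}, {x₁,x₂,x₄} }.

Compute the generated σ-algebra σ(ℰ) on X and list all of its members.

σ(ℰ) (8 sets): { {}, {x₂}, {x₁,x₄}, {x₃,x₅}, {x₁,x₂,x₄}, {x₂,x₃,x₅}, {x₁,x₃,x₄,x₅}, X }

Check:
Initial family (4 sets): { {}, {x₂}, {x₁,x₂,x₄}, X }.
Step 1 (2 new):
  {x₃,x₅}  = X∖{x₁,x₂,x₄}
  {x₁,x₃,x₄,x₅}  = X∖{x₂}
  (now 6)
Step 2 (1 new):
  {x₂,x₃,x₅}  = {x₃,x₅} ∪ {x₂}
  (now 7)
Step 3. New:
  {x₁,x₄}  = X∖{x₂,x₃,x₅}
  (now 8)
Step 4: stable.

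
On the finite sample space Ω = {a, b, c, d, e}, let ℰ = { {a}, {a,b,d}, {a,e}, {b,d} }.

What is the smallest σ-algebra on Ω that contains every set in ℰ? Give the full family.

Start: ℰ ∪ {∅, Ω} = { {}, {a}, {a,e}, {b,d}, {a,b,d}, Ω }.
Step 1: 5 new —
  {c,e}  = complement {a,b,d}
  {a,c,e}  = complement {b,d}
  {b,c,d}  = complement {a,e}
  {a,b,d,e}  = {a,e} ∪ {b,d}
  {b,c,d,e}  = complement {a}
  [11 total]
Step 2 (2 new):
  {c}  = complement {a,b,d,e}
  {a,b,c,d}  = {a,b,d} ∪ {b,c,d}
  [13 total]
Step 3: 2 new —
  {e}  = complement {a,b,c,d}
  {a,c}  = {c} ∪ {a}
  [15 total]
Step 4: +1 →
  {b,d,e}  = complement {a,c}
  [16 total]
Step 5: already closed under ᶜ and ∪.

σ(ℰ) = { {}, {a}, {c}, {e}, {a,c}, {a,e}, {b,d}, {c,e}, {a,b,d}, {a,c,e}, {b,c,d}, {b,d,e}, {a,b,c,d}, {a,b,d,e}, {b,c,d,e}, Ω }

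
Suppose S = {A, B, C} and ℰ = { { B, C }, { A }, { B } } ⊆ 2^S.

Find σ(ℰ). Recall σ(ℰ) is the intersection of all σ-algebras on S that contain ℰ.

σ(ℰ) = { {}, { A }, { B }, { C }, { A, B }, { A, C }, { B, C }, S }

Derivation:
Begin from { {}, { A }, { B }, { B, C }, S } (that is, ℰ plus ∅ and S).
Iteration 1 (2 new):
  { A, B }  = { B } ∪ { A }
  { A, C }  = ᶜ of { B }
  — 7 sets.
Iteration 2 (1 new):
  { C }  = ᶜ of { A, B }
  — 8 sets.
Iteration 3: no new sets; the family is a σ-algebra.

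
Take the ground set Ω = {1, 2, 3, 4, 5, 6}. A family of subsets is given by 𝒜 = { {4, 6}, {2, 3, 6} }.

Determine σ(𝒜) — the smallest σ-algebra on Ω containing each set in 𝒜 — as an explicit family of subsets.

|σ(𝒜)| = 16.  σ(𝒜) = { ∅, {4}, {6}, {1, 5}, {2, 3}, {4, 6}, {1, 4, 5}, {1, 5, 6}, {2, 3, 4}, {2, 3, 6}, {1, 2, 3, 5}, {1, 4, 5, 6}, {2, 3, 4, 6}, {1, 2, 3, 4, 5}, {1, 2, 3, 5, 6}, Ω }

Working:
Seed the family with 𝒜 together with ∅ and Ω: { ∅, {4, 6}, {2, 3, 6}, Ω }.
Iteration 1: 3 new —
  {1, 4, 5}  = ᶜ of {2, 3, 6}
  {1, 2, 3, 5}  = ᶜ of {4, 6}
  {2, 3, 4, 6}  = {4, 6} ∪ {2, 3, 6}
Iteration 2. New:
  {1, 5}  = ᶜ of {2, 3, 4, 6}
  {1, 4, 5, 6}  = {1, 4, 5} ∪ {4, 6}
  {1, 2, 3, 4, 5}  = {1, 4, 5} ∪ {1, 2, 3, 5}
  {1, 2, 3, 5, 6}  = {2, 3, 6} ∪ {1, 2, 3, 5}
Iteration 3. New:
  {4}  = ᶜ of {1, 2, 3, 5, 6}
  {6}  = ᶜ of {1, 2, 3, 4, 5}
  {2, 3}  = ᶜ of {1, 4, 5, 6}
Iteration 4. New:
  {1, 5, 6}  = {1, 5} ∪ {6}
  {2, 3, 4}  = {2, 3} ∪ {4}
Iteration 5: no new sets; the family is a σ-algebra.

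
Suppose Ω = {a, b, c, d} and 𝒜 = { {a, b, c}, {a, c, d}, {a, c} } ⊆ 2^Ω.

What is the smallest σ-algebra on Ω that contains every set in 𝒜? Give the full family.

Answer: σ(𝒜) = { {}, {b}, {d}, {a, c}, {b, d}, {a, b, c}, {a, c, d}, Ω }

Working:
Start: 𝒜 ∪ {∅, Ω} = { {}, {a, c}, {a, b, c}, {a, c, d}, Ω }.
Pass 1: +3 →
  {b}  = {a, c, d}ᶜ
  {d}  = {a, b, c}ᶜ
  {b, d}  = {a, c}ᶜ
  (now 8)
Pass 2: closed — nothing new.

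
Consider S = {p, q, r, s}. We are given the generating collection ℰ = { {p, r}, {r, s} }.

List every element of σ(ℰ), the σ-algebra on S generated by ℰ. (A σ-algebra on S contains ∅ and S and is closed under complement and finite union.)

Start: ℰ ∪ {∅, S} = { ∅, {p, r}, {r, s}, S }.
Step 1 (3 new):
  {p, q}  = S∖{r, s}
  {q, s}  = S∖{p, r}
  {p, r, s}  = {p, r} ∪ {r, s}
  — 7 sets.
Step 2: +4 →
  {q}  = S∖{p, r, s}
  {p, q, r}  = {p, q} ∪ {p, r}
  {p, q, s}  = {p, q} ∪ {q, s}
  {q, r, s}  = {r, s} ∪ {q, s}
  — 11 sets.
Step 3. New:
  {p}  = S∖{q, r, s}
  {r}  = S∖{p, q, s}
  {s}  = S∖{p, q, r}
  — 14 sets.
Step 4: +2 →
  {p, s}  = {s} ∪ {p}
  {q, r}  = {r} ∪ {q}
  — 16 sets.
Step 5 adds nothing — fixpoint reached.

Therefore σ(ℰ) = { ∅, {p}, {q}, {r}, {s}, {p, q}, {p, r}, {p, s}, {q, r}, {q, s}, {r, s}, {p, q, r}, {p, q, s}, {p, r, s}, {q, r, s}, S } (|σ(ℰ)| = 16).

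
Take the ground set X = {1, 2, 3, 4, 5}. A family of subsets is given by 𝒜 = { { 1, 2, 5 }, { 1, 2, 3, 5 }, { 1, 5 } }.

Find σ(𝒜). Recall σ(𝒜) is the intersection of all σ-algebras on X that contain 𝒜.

σ(𝒜) = { ∅, { 2 }, { 3 }, { 4 }, { 1, 5 }, { 2, 3 }, { 2, 4 }, { 3, 4 }, { 1, 2, 5 }, { 1, 3, 5 }, { 1, 4, 5 }, { 2, 3, 4 }, { 1, 2, 3, 5 }, { 1, 2, 4, 5 }, { 1, 3, 4, 5 }, X }

Trace:
Take S₀ = 𝒜 ∪ {∅, X} = { ∅, { 1, 5 }, { 1, 2, 5 }, { 1, 2, 3, 5 }, X }.
Step 1: 3 new —
  { 4 }  = { 1, 2, 3, 5 }ᶜ
  { 3, 4 }  = { 1, 2, 5 }ᶜ
  { 2, 3, 4 }  = { 1, 5 }ᶜ
  [8 total]
Step 2: 3 new —
  { 1, 4, 5 }  = { 4 } ∪ { 1, 5 }
  { 1, 2, 4, 5 }  = { 4 } ∪ { 1, 2, 5 }
  { 1, 3, 4, 5 }  = { 3, 4 } ∪ { 1, 5 }
  [11 total]
Step 3: +3 →
  { 2 }  = { 1, 3, 4, 5 }ᶜ
  { 3 }  = { 1, 2, 4, 5 }ᶜ
  { 2, 3 }  = { 1, 4, 5 }ᶜ
  [14 total]
Step 4 (2 new):
  { 2, 4 }  = { 4 } ∪ { 2 }
  { 1, 3, 5 }  = { 3 } ∪ { 1, 5 }
  [16 total]
Step 5: no new sets; the family is a σ-algebra.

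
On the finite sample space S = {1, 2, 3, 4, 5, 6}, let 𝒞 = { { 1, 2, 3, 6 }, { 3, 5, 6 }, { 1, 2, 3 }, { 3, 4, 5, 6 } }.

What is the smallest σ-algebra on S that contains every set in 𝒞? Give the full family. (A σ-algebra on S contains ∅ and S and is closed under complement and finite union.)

σ(𝒞) = { {  }, { 3 }, { 4 }, { 5 }, { 6 }, { 1, 2 }, { 3, 4 }, { 3, 5 }, { 3, 6 }, { 4, 5 }, { 4, 6 }, { 5, 6 }, { 1, 2, 3 }, { 1, 2, 4 }, { 1, 2, 5 }, { 1, 2, 6 }, { 3, 4, 5 }, { 3, 4, 6 }, { 3, 5, 6 }, { 4, 5, 6 }, { 1, 2, 3, 4 }, { 1, 2, 3, 5 }, { 1, 2, 3, 6 }, { 1, 2, 4, 5 }, { 1, 2, 4, 6 }, { 1, 2, 5, 6 }, { 3, 4, 5, 6 }, { 1, 2, 3, 4, 5 }, { 1, 2, 3, 4, 6 }, { 1, 2, 3, 5, 6 }, { 1, 2, 4, 5, 6 }, S }

Derivation:
Begin from { {  }, { 1, 2, 3 }, { 3, 5, 6 }, { 1, 2, 3, 6 }, { 3, 4, 5, 6 }, S } (that is, 𝒞 plus ∅ and S).
Iteration 1 adds 5:
  { 1, 2 }  = ᶜ of { 3, 4, 5, 6 }
  { 4, 5 }  = ᶜ of { 1, 2, 3, 6 }
  { 1, 2, 4 }  = ᶜ of { 3, 5, 6 }
  { 4, 5, 6 }  = ᶜ of { 1, 2, 3 }
  { 1, 2, 3, 5, 6 }  = { 1, 2, 3 } ∪ { 3, 5, 6 }
  |family| = 11
Iteration 2: 6 new —
  { 4 }  = ᶜ of { 1, 2, 3, 5, 6 }
  { 1, 2, 3, 4 }  = { 1, 2, 3 } ∪ { 1, 2, 4 }
  { 1, 2, 4, 5 }  = { 1, 2 } ∪ { 4, 5 }
  { 1, 2, 3, 4, 5 }  = { 1, 2, 3 } ∪ { 4, 5 }
  { 1, 2, 3, 4, 6 }  = { 1, 2, 3, 6 } ∪ { 1, 2, 4 }
  { 1, 2, 4, 5, 6 }  = { 1, 2 } ∪ { 4, 5, 6 }
  |family| = 17
Iteration 3 adds 5:
  { 3 }  = ᶜ of { 1, 2, 4, 5, 6 }
  { 5 }  = ᶜ of { 1, 2, 3, 4, 6 }
  { 6 }  = ᶜ of { 1, 2, 3, 4, 5 }
  { 3, 6 }  = ᶜ of { 1, 2, 4, 5 }
  { 5, 6 }  = ᶜ of { 1, 2, 3, 4 }
  |family| = 22
Iteration 4 (10 new):
  { 3, 4 }  = { 3 } ∪ { 4 }
  { 3, 5 }  = { 5 } ∪ { 3 }
  { 4, 6 }  = { 6 } ∪ { 4 }
  { 1, 2, 5 }  = { 1, 2 } ∪ { 5 }
  { 1, 2, 6 }  = { 1, 2 } ∪ { 6 }
  { 3, 4, 5 }  = { 4, 5 } ∪ { 3 }
  { 3, 4, 6 }  = { 3, 6 } ∪ { 4 }
  { 1, 2, 3, 5 }  = { 1, 2, 3 } ∪ { 5 }
  { 1, 2, 4, 6 }  = { 6 } ∪ { 1, 2, 4 }
  { 1, 2, 5, 6 }  = { 5, 6 } ∪ { 1, 2 }
  |family| = 32
After Iteration 5 the family is unchanged; done.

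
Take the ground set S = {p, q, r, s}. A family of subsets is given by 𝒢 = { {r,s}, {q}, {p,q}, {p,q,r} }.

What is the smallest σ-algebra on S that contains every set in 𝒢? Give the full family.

Answer: σ(𝒢) = { {}, {p}, {q}, {r}, {s}, {p,q}, {p,r}, {p,s}, {q,r}, {q,s}, {r,s}, {p,q,r}, {p,q,s}, {p,r,s}, {q,r,s}, S }

Trace:
Take S₀ = 𝒢 ∪ {∅, S} = { {}, {q}, {p,q}, {r,s}, {p,q,r}, S }.
Iteration 1. New:
  {s}  = ᶜ of {p,q,r}
  {p,r,s}  = ᶜ of {q}
  {q,r,s}  = {r,s} ∪ {q}
  — 9 sets.
Iteration 2: +3 →
  {p}  = ᶜ of {q,r,s}
  {q,s}  = {q} ∪ {s}
  {p,q,s}  = {p,q} ∪ {s}
  — 12 sets.
Iteration 3: 3 new —
  {r}  = ᶜ of {p,q,s}
  {p,r}  = ᶜ of {q,s}
  {p,s}  = {s} ∪ {p}
  — 15 sets.
Iteration 4 (1 new):
  {q,r}  = ᶜ of {p,s}
  — 16 sets.
Iteration 5 adds nothing — fixpoint reached.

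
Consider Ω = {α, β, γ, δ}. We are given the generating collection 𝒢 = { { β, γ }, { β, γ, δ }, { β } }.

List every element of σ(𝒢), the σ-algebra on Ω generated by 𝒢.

σ(𝒢) (16 sets): { ∅, { α }, { β }, { γ }, { δ }, { α, β }, { α, γ }, { α, δ }, { β, γ }, { β, δ }, { γ, δ }, { α, β, γ }, { α, β, δ }, { α, γ, δ }, { β, γ, δ }, Ω }

Derivation:
Start: 𝒢 ∪ {∅, Ω} = { ∅, { β }, { β, γ }, { β, γ, δ }, Ω }.
Iteration 1 (3 new):
  { α }  = { β, γ, δ }ᶜ
  { α, δ }  = { β, γ }ᶜ
  { α, γ, δ }  = { β }ᶜ
  |family| = 8
Iteration 2 (3 new):
  { α, β }  = { β } ∪ { α }
  { α, β, γ }  = { β, γ } ∪ { α }
  { α, β, δ }  = { β } ∪ { α, δ }
  |family| = 11
Iteration 3: 3 new —
  { γ }  = { α, β, δ }ᶜ
  { δ }  = { α, β, γ }ᶜ
  { γ, δ }  = { α, β }ᶜ
  |family| = 14
Iteration 4: +2 →
  { α, γ }  = { γ } ∪ { α }
  { β, δ }  = { δ } ∪ { β }
  |family| = 16
Iteration 5: no new sets; the family is a σ-algebra.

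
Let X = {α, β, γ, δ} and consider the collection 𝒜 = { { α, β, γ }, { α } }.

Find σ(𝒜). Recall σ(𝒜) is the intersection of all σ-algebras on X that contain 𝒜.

Begin from { {}, { α }, { α, β, γ }, X } (that is, 𝒜 plus ∅ and X).
Iteration 1 adds 2:
  { δ }  = ᶜ of { α, β, γ }
  { β, γ, δ }  = ᶜ of { α }
Iteration 2: +1 →
  { α, δ }  = { δ } ∪ { α }
Iteration 3 (1 new):
  { β, γ }  = ᶜ of { α, δ }
Iteration 4: closed — nothing new.

Therefore σ(𝒜) = { {}, { α }, { δ }, { α, δ }, { β, γ }, { α, β, γ }, { β, γ, δ }, X } (|σ(𝒜)| = 8).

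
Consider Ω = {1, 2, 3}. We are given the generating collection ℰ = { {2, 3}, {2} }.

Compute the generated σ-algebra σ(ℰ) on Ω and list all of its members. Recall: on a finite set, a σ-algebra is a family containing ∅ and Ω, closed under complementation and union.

Begin from { {}, {2}, {2, 3}, Ω } (that is, ℰ plus ∅ and Ω).
Round 1 adds 2:
  {1}  = {2, 3}ᶜ
  {1, 3}  = {2}ᶜ
Round 2 (1 new):
  {1, 2}  = {2} ∪ {1}
Round 3. New:
  {3}  = {1, 2}ᶜ
Round 4: stable.

σ(ℰ) = { {}, {1}, {2}, {3}, {1, 2}, {1, 3}, {2, 3}, Ω }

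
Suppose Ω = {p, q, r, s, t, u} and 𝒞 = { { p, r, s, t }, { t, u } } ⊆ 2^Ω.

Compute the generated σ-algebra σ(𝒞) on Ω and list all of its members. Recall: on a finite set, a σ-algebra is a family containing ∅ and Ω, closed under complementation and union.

Start: 𝒞 ∪ {∅, Ω} = { {}, { t, u }, { p, r, s, t }, Ω }.
Round 1 adds 3:
  { q, u }  = ᶜ of { p, r, s, t }
  { p, q, r, s }  = ᶜ of { t, u }
  { p, r, s, t, u }  = { p, r, s, t } ∪ { t, u }
Round 2: 4 new —
  { q }  = ᶜ of { p, r, s, t, u }
  { q, t, u }  = { t, u } ∪ { q, u }
  { p, q, r, s, t }  = { p, r, s, t } ∪ { p, q, r, s }
  { p, q, r, s, u }  = { q, u } ∪ { p, q, r, s }
Round 3: 3 new —
  { t }  = ᶜ of { p, q, r, s, u }
  { u }  = ᶜ of { p, q, r, s, t }
  { p, r, s }  = ᶜ of { q, t, u }
Round 4: +2 →
  { q, t }  = { q } ∪ { t }
  { p, r, s, u }  = { p, r, s } ∪ { u }
Round 5: already closed under ᶜ and ∪.

Hence σ(𝒞) has 16 members: { {}, { q }, { t }, { u }, { q, t }, { q, u }, { t, u }, { p, r, s }, { q, t, u }, { p, q, r, s }, { p, r, s, t }, { p, r, s, u }, { p, q, r, s, t }, { p, q, r, s, u }, { p, r, s, t, u }, Ω }.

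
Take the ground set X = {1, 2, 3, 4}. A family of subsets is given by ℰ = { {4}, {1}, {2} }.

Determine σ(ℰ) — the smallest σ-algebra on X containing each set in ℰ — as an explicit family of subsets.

Start: ℰ ∪ {∅, X} = { {}, {1}, {2}, {4}, X }.
Round 1: +6 →
  {1,2}  = {2} ∪ {1}
  {1,4}  = {4} ∪ {1}
  {2,4}  = {4} ∪ {2}
  {1,2,3}  = ᶜ of {4}
  {1,3,4}  = ᶜ of {2}
  {2,3,4}  = ᶜ of {1}
  [11 total]
Round 2: +4 →
  {1,3}  = ᶜ of {2,4}
  {2,3}  = ᶜ of {1,4}
  {3,4}  = ᶜ of {1,2}
  {1,2,4}  = {1,2} ∪ {1,4}
  [15 total]
Round 3: 1 new —
  {3}  = ᶜ of {1,2,4}
  [16 total]
Round 4 adds nothing — fixpoint reached.

|σ(ℰ)| = 16.  σ(ℰ) = { {}, {1}, {2}, {3}, {4}, {1,2}, {1,3}, {1,4}, {2,3}, {2,4}, {3,4}, {1,2,3}, {1,2,4}, {1,3,4}, {2,3,4}, X }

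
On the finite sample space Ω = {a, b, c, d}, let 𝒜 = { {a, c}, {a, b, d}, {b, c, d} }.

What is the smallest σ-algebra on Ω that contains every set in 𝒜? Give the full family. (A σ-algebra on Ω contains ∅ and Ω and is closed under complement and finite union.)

|σ(𝒜)| = 8.  σ(𝒜) = { {}, {a}, {c}, {a, c}, {b, d}, {a, b, d}, {b, c, d}, Ω }

Trace:
Take S₀ = 𝒜 ∪ {∅, Ω} = { {}, {a, c}, {a, b, d}, {b, c, d}, Ω }.
Round 1 adds 3:
  {a}  = ᶜ of {b, c, d}
  {c}  = ᶜ of {a, b, d}
  {b, d}  = ᶜ of {a, c}
  (now 8)
Round 2: stable.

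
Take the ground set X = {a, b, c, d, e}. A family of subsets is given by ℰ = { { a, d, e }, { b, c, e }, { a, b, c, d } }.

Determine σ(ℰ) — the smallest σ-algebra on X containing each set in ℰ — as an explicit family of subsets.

Answer: σ(ℰ) = { ∅, { e }, { a, d }, { b, c }, { a, d, e }, { b, c, e }, { a, b, c, d }, X }

Check:
Begin from { ∅, { a, d, e }, { b, c, e }, { a, b, c, d }, X } (that is, ℰ plus ∅ and X).
Round 1. New:
  { e }  = complement { a, b, c, d }
  { a, d }  = complement { b, c, e }
  { b, c }  = complement { a, d, e }
  — 8 sets.
Round 2: closed — nothing new.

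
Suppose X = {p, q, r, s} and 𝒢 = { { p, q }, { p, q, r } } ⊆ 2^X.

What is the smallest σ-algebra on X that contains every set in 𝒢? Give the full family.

σ(𝒢) = { {  }, { r }, { s }, { p, q }, { r, s }, { p, q, r }, { p, q, s }, X }

Trace:
Seed the family with 𝒢 together with ∅ and X: { {  }, { p, q }, { p, q, r }, X }.
Round 1 (2 new):
  { s }  = { p, q, r }ᶜ
  { r, s }  = { p, q }ᶜ
Round 2 (1 new):
  { p, q, s }  = { p, q } ∪ { s }
Round 3 adds 1:
  { r }  = { p, q, s }ᶜ
Round 4: closed — nothing new.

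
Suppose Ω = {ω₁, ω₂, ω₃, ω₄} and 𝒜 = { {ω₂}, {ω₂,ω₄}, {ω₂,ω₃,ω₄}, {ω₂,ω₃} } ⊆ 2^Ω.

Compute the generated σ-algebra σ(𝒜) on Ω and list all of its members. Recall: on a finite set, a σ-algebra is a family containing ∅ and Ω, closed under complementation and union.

|σ(𝒜)| = 16.  σ(𝒜) = { {}, {ω₁}, {ω₂}, {ω₃}, {ω₄}, {ω₁,ω₂}, {ω₁,ω₃}, {ω₁,ω₄}, {ω₂,ω₃}, {ω₂,ω₄}, {ω₃,ω₄}, {ω₁,ω₂,ω₃}, {ω₁,ω₂,ω₄}, {ω₁,ω₃,ω₄}, {ω₂,ω₃,ω₄}, Ω }

Trace:
Start: 𝒜 ∪ {∅, Ω} = { {}, {ω₂}, {ω₂,ω₃}, {ω₂,ω₄}, {ω₂,ω₃,ω₄}, Ω }.
Round 1 (4 new):
  {ω₁}  = ᶜ of {ω₂,ω₃,ω₄}
  {ω₁,ω₃}  = ᶜ of {ω₂,ω₄}
  {ω₁,ω₄}  = ᶜ of {ω₂,ω₃}
  {ω₁,ω₃,ω₄}  = ᶜ of {ω₂}
  |family| = 10
Round 2: 3 new —
  {ω₁,ω₂}  = {ω₂} ∪ {ω₁}
  {ω₁,ω₂,ω₃}  = {ω₂} ∪ {ω₁,ω₃}
  {ω₁,ω₂,ω₄}  = {ω₂} ∪ {ω₁,ω₄}
  |family| = 13
Round 3 adds 3:
  {ω₃}  = ᶜ of {ω₁,ω₂,ω₄}
  {ω₄}  = ᶜ of {ω₁,ω₂,ω₃}
  {ω₃,ω₄}  = ᶜ of {ω₁,ω₂}
  |family| = 16
Round 4: already closed under ᶜ and ∪.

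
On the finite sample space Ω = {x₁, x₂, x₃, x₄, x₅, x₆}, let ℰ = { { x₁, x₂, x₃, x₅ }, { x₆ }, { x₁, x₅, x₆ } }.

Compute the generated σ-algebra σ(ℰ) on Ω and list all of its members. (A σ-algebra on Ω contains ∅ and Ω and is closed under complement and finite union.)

|σ(ℰ)| = 16.  σ(ℰ) = { ∅, { x₄ }, { x₆ }, { x₁, x₅ }, { x₂, x₃ }, { x₄, x₆ }, { x₁, x₄, x₅ }, { x₁, x₅, x₆ }, { x₂, x₃, x₄ }, { x₂, x₃, x₆ }, { x₁, x₂, x₃, x₅ }, { x₁, x₄, x₅, x₆ }, { x₂, x₃, x₄, x₆ }, { x₁, x₂, x₃, x₄, x₅ }, { x₁, x₂, x₃, x₅, x₆ }, Ω }

Check:
Seed the family with ℰ together with ∅ and Ω: { ∅, { x₆ }, { x₁, x₅, x₆ }, { x₁, x₂, x₃, x₅ }, Ω }.
Iteration 1. New:
  { x₄, x₆ }  = { x₁, x₂, x₃, x₅ }ᶜ
  { x₂, x₃, x₄ }  = { x₁, x₅, x₆ }ᶜ
  { x₁, x₂, x₃, x₄, x₅ }  = { x₆ }ᶜ
  { x₁, x₂, x₃, x₅, x₆ }  = { x₁, x₅, x₆ } ∪ { x₁, x₂, x₃, x₅ }
  (now 9)
Iteration 2: 3 new —
  { x₄ }  = { x₁, x₂, x₃, x₅, x₆ }ᶜ
  { x₁, x₄, x₅, x₆ }  = { x₁, x₅, x₆ } ∪ { x₄, x₆ }
  { x₂, x₃, x₄, x₆ }  = { x₂, x₃, x₄ } ∪ { x₆ }
  (now 12)
Iteration 3: +2 →
  { x₁, x₅ }  = { x₂, x₃, x₄, x₆ }ᶜ
  { x₂, x₃ }  = { x₁, x₄, x₅, x₆ }ᶜ
  (now 14)
Iteration 4 adds 2:
  { x₁, x₄, x₅ }  = { x₁, x₅ } ∪ { x₄ }
  { x₂, x₃, x₆ }  = { x₂, x₃ } ∪ { x₆ }
  (now 16)
Iteration 5: no new sets; the family is a σ-algebra.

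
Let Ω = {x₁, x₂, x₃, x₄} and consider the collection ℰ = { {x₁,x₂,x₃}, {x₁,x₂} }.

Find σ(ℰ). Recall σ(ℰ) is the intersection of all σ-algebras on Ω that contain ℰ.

Answer: σ(ℰ) = { {}, {x₃}, {x₄}, {x₁,x₂}, {x₃,x₄}, {x₁,x₂,x₃}, {x₁,x₂,x₄}, Ω }

Trace:
Initial family (4 sets): { {}, {x₁,x₂}, {x₁,x₂,x₃}, Ω }.
Round 1. New:
  {x₄}  = Ω∖{x₁,x₂,x₃}
  {x₃,x₄}  = Ω∖{x₁,x₂}
  |family| = 6
Round 2 (1 new):
  {x₁,x₂,x₄}  = {x₁,x₂} ∪ {x₄}
  |family| = 7
Round 3 adds 1:
  {x₃}  = Ω∖{x₁,x₂,x₄}
  |family| = 8
Round 4: already closed under ᶜ and ∪.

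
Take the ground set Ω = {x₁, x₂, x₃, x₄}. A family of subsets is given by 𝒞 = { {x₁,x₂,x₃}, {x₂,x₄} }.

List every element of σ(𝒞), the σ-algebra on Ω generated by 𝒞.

Start: 𝒞 ∪ {∅, Ω} = { {}, {x₂,x₄}, {x₁,x₂,x₃}, Ω }.
Iteration 1: 2 new —
  {x₄}  = ᶜ of {x₁,x₂,x₃}
  {x₁,x₃}  = ᶜ of {x₂,x₄}
  [6 total]
Iteration 2: +1 →
  {x₁,x₃,x₄}  = {x₁,x₃} ∪ {x₄}
  [7 total]
Iteration 3 (1 new):
  {x₂}  = ᶜ of {x₁,x₃,x₄}
  [8 total]
Iteration 4: stable.

σ(𝒞) = { {}, {x₂}, {x₄}, {x₁,x₃}, {x₂,x₄}, {x₁,x₂,x₃}, {x₁,x₃,x₄}, Ω }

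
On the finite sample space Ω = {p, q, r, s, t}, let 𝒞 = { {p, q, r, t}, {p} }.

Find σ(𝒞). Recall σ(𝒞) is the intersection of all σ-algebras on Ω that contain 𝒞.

Answer: σ(𝒞) = { {}, {p}, {s}, {p, s}, {q, r, t}, {p, q, r, t}, {q, r, s, t}, Ω }

Working:
Start: 𝒞 ∪ {∅, Ω} = { {}, {p}, {p, q, r, t}, Ω }.
Step 1 (2 new):
  {s}  = Ω∖{p, q, r, t}
  {q, r, s, t}  = Ω∖{p}
  (now 6)
Step 2: +1 →
  {p, s}  = {s} ∪ {p}
  (now 7)
Step 3 (1 new):
  {q, r, t}  = Ω∖{p, s}
  (now 8)
After Step 4 the family is unchanged; done.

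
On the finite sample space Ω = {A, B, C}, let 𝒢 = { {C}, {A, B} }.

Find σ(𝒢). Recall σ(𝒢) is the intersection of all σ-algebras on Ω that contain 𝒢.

Begin from { {}, {C}, {A, B}, Ω } (that is, 𝒢 plus ∅ and Ω).
Pass 1 adds nothing — fixpoint reached.

Hence σ(𝒢) has 4 members: { {}, {C}, {A, B}, Ω }.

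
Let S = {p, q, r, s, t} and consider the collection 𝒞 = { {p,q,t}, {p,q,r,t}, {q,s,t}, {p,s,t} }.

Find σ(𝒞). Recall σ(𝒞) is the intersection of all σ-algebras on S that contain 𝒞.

|σ(𝒞)| = 32.  σ(𝒞) = { {}, {p}, {q}, {r}, {s}, {t}, {p,q}, {p,r}, {p,s}, {p,t}, {q,r}, {q,s}, {q,t}, {r,s}, {r,t}, {s,t}, {p,q,r}, {p,q,s}, {p,q,t}, {p,r,s}, {p,r,t}, {p,s,t}, {q,r,s}, {q,r,t}, {q,s,t}, {r,s,t}, {p,q,r,s}, {p,q,r,t}, {p,q,s,t}, {p,r,s,t}, {q,r,s,t}, S }

Derivation:
Seed the family with 𝒞 together with ∅ and S: { {}, {p,q,t}, {p,s,t}, {q,s,t}, {p,q,r,t}, S }.
Round 1 (5 new):
  {s}  = complement {p,q,r,t}
  {p,r}  = complement {q,s,t}
  {q,r}  = complement {p,s,t}
  {r,s}  = complement {p,q,t}
  {p,q,s,t}  = {p,s,t} ∪ {p,q,t}
Round 2: 6 new —
  {r}  = complement {p,q,s,t}
  {p,q,r}  = {q,r} ∪ {p,r}
  {p,r,s}  = {r,s} ∪ {p,r}
  {q,r,s}  = {r,s} ∪ {q,r}
  {p,r,s,t}  = {p,s,t} ∪ {r,s}
  {q,r,s,t}  = {r,s} ∪ {q,s,t}
Round 3: +6 →
  {p}  = complement {q,r,s,t}
  {q}  = complement {p,r,s,t}
  {p,t}  = complement {q,r,s}
  {q,t}  = complement {p,r,s}
  {s,t}  = complement {p,q,r}
  {p,q,r,s}  = {r,s} ∪ {p,q,r}
Round 4 adds 7:
  {t}  = complement {p,q,r,s}
  {p,q}  = {q} ∪ {p}
  {p,s}  = {s} ∪ {p}
  {q,s}  = {q} ∪ {s}
  {p,r,t}  = {r} ∪ {p,t}
  {q,r,t}  = {q,t} ∪ {r}
  {r,s,t}  = {r,s} ∪ {s,t}
Round 5 adds 2:
  {r,t}  = {t} ∪ {r}
  {p,q,s}  = {p,q} ∪ {p,s}
Round 6: closed — nothing new.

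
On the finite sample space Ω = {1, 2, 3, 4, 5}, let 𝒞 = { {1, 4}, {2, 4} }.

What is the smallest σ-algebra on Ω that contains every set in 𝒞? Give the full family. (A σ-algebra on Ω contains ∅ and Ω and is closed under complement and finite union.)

Begin from { ∅, {1, 4}, {2, 4}, Ω } (that is, 𝒞 plus ∅ and Ω).
Round 1: +3 →
  {1, 2, 4}  = {2, 4} ∪ {1, 4}
  {1, 3, 5}  = ᶜ of {2, 4}
  {2, 3, 5}  = ᶜ of {1, 4}
  (now 7)
Round 2: 4 new —
  {3, 5}  = ᶜ of {1, 2, 4}
  {1, 2, 3, 5}  = {2, 3, 5} ∪ {1, 3, 5}
  {1, 3, 4, 5}  = {1, 4} ∪ {1, 3, 5}
  {2, 3, 4, 5}  = {2, 3, 5} ∪ {2, 4}
  (now 11)
Round 3 adds 3:
  {1}  = ᶜ of {2, 3, 4, 5}
  {2}  = ᶜ of {1, 3, 4, 5}
  {4}  = ᶜ of {1, 2, 3, 5}
  (now 14)
Round 4: +2 →
  {1, 2}  = {2} ∪ {1}
  {3, 4, 5}  = {4} ∪ {3, 5}
  (now 16)
After Round 5 the family is unchanged; done.

Therefore σ(𝒞) = { ∅, {1}, {2}, {4}, {1, 2}, {1, 4}, {2, 4}, {3, 5}, {1, 2, 4}, {1, 3, 5}, {2, 3, 5}, {3, 4, 5}, {1, 2, 3, 5}, {1, 3, 4, 5}, {2, 3, 4, 5}, Ω } (|σ(𝒞)| = 16).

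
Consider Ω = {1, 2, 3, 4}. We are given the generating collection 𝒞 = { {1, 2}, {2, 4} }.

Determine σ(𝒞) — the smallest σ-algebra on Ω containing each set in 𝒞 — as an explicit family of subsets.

Start: 𝒞 ∪ {∅, Ω} = { ∅, {1, 2}, {2, 4}, Ω }.
Step 1: 3 new —
  {1, 3}  = complement {2, 4}
  {3, 4}  = complement {1, 2}
  {1, 2, 4}  = {1, 2} ∪ {2, 4}
  (now 7)
Step 2. New:
  {3}  = complement {1, 2, 4}
  {1, 2, 3}  = {1, 2} ∪ {1, 3}
  {1, 3, 4}  = {3, 4} ∪ {1, 3}
  {2, 3, 4}  = {3, 4} ∪ {2, 4}
  (now 11)
Step 3: +3 →
  {1}  = complement {2, 3, 4}
  {2}  = complement {1, 3, 4}
  {4}  = complement {1, 2, 3}
  (now 14)
Step 4 adds 2:
  {1, 4}  = {4} ∪ {1}
  {2, 3}  = {3} ∪ {2}
  (now 16)
Step 5 adds nothing — fixpoint reached.

Hence σ(𝒞) has 16 members: { ∅, {1}, {2}, {3}, {4}, {1, 2}, {1, 3}, {1, 4}, {2, 3}, {2, 4}, {3, 4}, {1, 2, 3}, {1, 2, 4}, {1, 3, 4}, {2, 3, 4}, Ω }.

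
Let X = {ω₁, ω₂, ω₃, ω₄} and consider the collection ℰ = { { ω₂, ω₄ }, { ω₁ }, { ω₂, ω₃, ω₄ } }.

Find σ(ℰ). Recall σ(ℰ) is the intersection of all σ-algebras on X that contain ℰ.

Start: ℰ ∪ {∅, X} = { ∅, { ω₁ }, { ω₂, ω₄ }, { ω₂, ω₃, ω₄ }, X }.
Pass 1. New:
  { ω₁, ω₃ }  = complement { ω₂, ω₄ }
  { ω₁, ω₂, ω₄ }  = { ω₂, ω₄ } ∪ { ω₁ }
  [7 total]
Pass 2: 1 new —
  { ω₃ }  = complement { ω₁, ω₂, ω₄ }
  [8 total]
Pass 3 adds nothing — fixpoint reached.

σ(ℰ) = { ∅, { ω₁ }, { ω₃ }, { ω₁, ω₃ }, { ω₂, ω₄ }, { ω₁, ω₂, ω₄ }, { ω₂, ω₃, ω₄ }, X }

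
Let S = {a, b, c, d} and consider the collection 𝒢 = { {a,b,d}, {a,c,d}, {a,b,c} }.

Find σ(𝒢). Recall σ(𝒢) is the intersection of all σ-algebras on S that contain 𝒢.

σ(𝒢) = { ∅, {a}, {b}, {c}, {d}, {a,b}, {a,c}, {a,d}, {b,c}, {b,d}, {c,d}, {a,b,c}, {a,b,d}, {a,c,d}, {b,c,d}, S }

Working:
Take S₀ = 𝒢 ∪ {∅, S} = { ∅, {a,b,c}, {a,b,d}, {a,c,d}, S }.
Step 1: 3 new —
  {b}  = complement {a,c,d}
  {c}  = complement {a,b,d}
  {d}  = complement {a,b,c}
  — 8 sets.
Step 2: 3 new —
  {b,c}  = {c} ∪ {b}
  {b,d}  = {d} ∪ {b}
  {c,d}  = {d} ∪ {c}
  — 11 sets.
Step 3: +4 →
  {a,b}  = complement {c,d}
  {a,c}  = complement {b,d}
  {a,d}  = complement {b,c}
  {b,c,d}  = {c} ∪ {b,d}
  — 15 sets.
Step 4. New:
  {a}  = complement {b,c,d}
  — 16 sets.
Step 5 adds nothing — fixpoint reached.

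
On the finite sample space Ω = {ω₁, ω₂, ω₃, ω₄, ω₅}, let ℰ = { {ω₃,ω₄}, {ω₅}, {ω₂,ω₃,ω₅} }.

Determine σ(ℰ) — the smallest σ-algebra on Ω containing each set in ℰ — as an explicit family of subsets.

Answer: σ(ℰ) = { {}, {ω₁}, {ω₂}, {ω₃}, {ω₄}, {ω₅}, {ω₁,ω₂}, {ω₁,ω₃}, {ω₁,ω₄}, {ω₁,ω₅}, {ω₂,ω₃}, {ω₂,ω₄}, {ω₂,ω₅}, {ω₃,ω₄}, {ω₃,ω₅}, {ω₄,ω₅}, {ω₁,ω₂,ω₃}, {ω₁,ω₂,ω₄}, {ω₁,ω₂,ω₅}, {ω₁,ω₃,ω₄}, {ω₁,ω₃,ω₅}, {ω₁,ω₄,ω₅}, {ω₂,ω₃,ω₄}, {ω₂,ω₃,ω₅}, {ω₂,ω₄,ω₅}, {ω₃,ω₄,ω₅}, {ω₁,ω₂,ω₃,ω₄}, {ω₁,ω₂,ω₃,ω₅}, {ω₁,ω₂,ω₄,ω₅}, {ω₁,ω₃,ω₄,ω₅}, {ω₂,ω₃,ω₄,ω₅}, Ω }

Trace:
Initial family (5 sets): { {}, {ω₅}, {ω₃,ω₄}, {ω₂,ω₃,ω₅}, Ω }.
Pass 1: 5 new —
  {ω₁,ω₄}  = Ω∖{ω₂,ω₃,ω₅}
  {ω₁,ω₂,ω₅}  = Ω∖{ω₃,ω₄}
  {ω₃,ω₄,ω₅}  = {ω₃,ω₄} ∪ {ω₅}
  {ω₁,ω₂,ω₃,ω₄}  = Ω∖{ω₅}
  {ω₂,ω₃,ω₄,ω₅}  = {ω₃,ω₄} ∪ {ω₂,ω₃,ω₅}
Pass 2: 7 new —
  {ω₁}  = Ω∖{ω₂,ω₃,ω₄,ω₅}
  {ω₁,ω₂}  = Ω∖{ω₃,ω₄,ω₅}
  {ω₁,ω₃,ω₄}  = {ω₃,ω₄} ∪ {ω₁,ω₄}
  {ω₁,ω₄,ω₅}  = {ω₅} ∪ {ω₁,ω₄}
  {ω₁,ω₂,ω₃,ω₅}  = {ω₁,ω₂,ω₅} ∪ {ω₂,ω₃,ω₅}
  {ω₁,ω₂,ω₄,ω₅}  = {ω₁,ω₂,ω₅} ∪ {ω₁,ω₄}
  {ω₁,ω₃,ω₄,ω₅}  = {ω₃,ω₄,ω₅} ∪ {ω₁,ω₄}
Pass 3 (7 new):
  {ω₂}  = Ω∖{ω₁,ω₃,ω₄,ω₅}
  {ω₃}  = Ω∖{ω₁,ω₂,ω₄,ω₅}
  {ω₄}  = Ω∖{ω₁,ω₂,ω₃,ω₅}
  {ω₁,ω₅}  = {ω₅} ∪ {ω₁}
  {ω₂,ω₃}  = Ω∖{ω₁,ω₄,ω₅}
  {ω₂,ω₅}  = Ω∖{ω₁,ω₃,ω₄}
  {ω₁,ω₂,ω₄}  = {ω₁,ω₄} ∪ {ω₁,ω₂}
Pass 4: +8 →
  {ω₁,ω₃}  = {ω₃} ∪ {ω₁}
  {ω₂,ω₄}  = {ω₂} ∪ {ω₄}
  {ω₃,ω₅}  = Ω∖{ω₁,ω₂,ω₄}
  {ω₄,ω₅}  = {ω₅} ∪ {ω₄}
  {ω₁,ω₂,ω₃}  = {ω₁,ω₂} ∪ {ω₃}
  {ω₁,ω₃,ω₅}  = {ω₃} ∪ {ω₁,ω₅}
  {ω₂,ω₃,ω₄}  = Ω∖{ω₁,ω₅}
  {ω₂,ω₄,ω₅}  = {ω₂,ω₅} ∪ {ω₄}
Pass 5: closed — nothing new.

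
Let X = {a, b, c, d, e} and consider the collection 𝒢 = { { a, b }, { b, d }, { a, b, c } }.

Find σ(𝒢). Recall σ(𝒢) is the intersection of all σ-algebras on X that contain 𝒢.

Answer: σ(𝒢) = { {  }, { a }, { b }, { c }, { d }, { e }, { a, b }, { a, c }, { a, d }, { a, e }, { b, c }, { b, d }, { b, e }, { c, d }, { c, e }, { d, e }, { a, b, c }, { a, b, d }, { a, b, e }, { a, c, d }, { a, c, e }, { a, d, e }, { b, c, d }, { b, c, e }, { b, d, e }, { c, d, e }, { a, b, c, d }, { a, b, c, e }, { a, b, d, e }, { a, c, d, e }, { b, c, d, e }, X }

Derivation:
Start: 𝒢 ∪ {∅, X} = { {  }, { a, b }, { b, d }, { a, b, c }, X }.
Pass 1: +5 →
  { d, e }  = X∖{ a, b, c }
  { a, b, d }  = { a, b } ∪ { b, d }
  { a, c, e }  = X∖{ b, d }
  { c, d, e }  = X∖{ a, b }
  { a, b, c, d }  = { a, b, c } ∪ { b, d }
Pass 2. New:
  { e }  = X∖{ a, b, c, d }
  { c, e }  = X∖{ a, b, d }
  { b, d, e }  = { d, e } ∪ { b, d }
  { a, b, c, e }  = { a, b, c } ∪ { a, c, e }
  { a, b, d, e }  = { a, b } ∪ { d, e }
  { a, c, d, e }  = { c, d, e } ∪ { a, c, e }
  { b, c, d, e }  = { c, d, e } ∪ { b, d }
Pass 3: +6 →
  { a }  = X∖{ b, c, d, e }
  { b }  = X∖{ a, c, d, e }
  { c }  = X∖{ a, b, d, e }
  { d }  = X∖{ a, b, c, e }
  { a, c }  = X∖{ b, d, e }
  { a, b, e }  = { a, b } ∪ { e }
Pass 4: +9 →
  { a, d }  = { d } ∪ { a }
  { a, e }  = { e } ∪ { a }
  { b, c }  = { b } ∪ { c }
  { b, e }  = { b } ∪ { e }
  { c, d }  = X∖{ a, b, e }
  { a, c, d }  = { a, c } ∪ { d }
  { a, d, e }  = { d, e } ∪ { a }
  { b, c, d }  = { c } ∪ { b, d }
  { b, c, e }  = { b } ∪ { c, e }
Pass 5: stable.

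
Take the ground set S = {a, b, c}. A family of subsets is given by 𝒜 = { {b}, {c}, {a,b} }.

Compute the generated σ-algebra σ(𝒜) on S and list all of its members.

|σ(𝒜)| = 8.  σ(𝒜) = { {}, {a}, {b}, {c}, {a,b}, {a,c}, {b,c}, S }

Working:
Initial family (5 sets): { {}, {b}, {c}, {a,b}, S }.
Round 1 (2 new):
  {a,c}  = ᶜ of {b}
  {b,c}  = {c} ∪ {b}
  — 7 sets.
Round 2: 1 new —
  {a}  = ᶜ of {b,c}
  — 8 sets.
Round 3 adds nothing — fixpoint reached.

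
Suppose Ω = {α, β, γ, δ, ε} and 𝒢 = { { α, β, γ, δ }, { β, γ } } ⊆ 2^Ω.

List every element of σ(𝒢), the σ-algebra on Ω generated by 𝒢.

Answer: σ(𝒢) = { {  }, { ε }, { α, δ }, { β, γ }, { α, δ, ε }, { β, γ, ε }, { α, β, γ, δ }, Ω }

Trace:
Begin from { {  }, { β, γ }, { α, β, γ, δ }, Ω } (that is, 𝒢 plus ∅ and Ω).
Iteration 1 adds 2:
  { ε }  = Ω∖{ α, β, γ, δ }
  { α, δ, ε }  = Ω∖{ β, γ }
  |family| = 6
Iteration 2: +1 →
  { β, γ, ε }  = { β, γ } ∪ { ε }
  |family| = 7
Iteration 3: 1 new —
  { α, δ }  = Ω∖{ β, γ, ε }
  |family| = 8
Iteration 4: already closed under ᶜ and ∪.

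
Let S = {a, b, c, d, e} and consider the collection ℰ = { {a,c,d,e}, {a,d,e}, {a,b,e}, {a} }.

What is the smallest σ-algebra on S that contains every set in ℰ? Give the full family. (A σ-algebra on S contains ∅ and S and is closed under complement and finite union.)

σ(ℰ) = { {}, {a}, {b}, {c}, {d}, {e}, {a,b}, {a,c}, {a,d}, {a,e}, {b,c}, {b,d}, {b,e}, {c,d}, {c,e}, {d,e}, {a,b,c}, {a,b,d}, {a,b,e}, {a,c,d}, {a,c,e}, {a,d,e}, {b,c,d}, {b,c,e}, {b,d,e}, {c,d,e}, {a,b,c,d}, {a,b,c,e}, {a,b,d,e}, {a,c,d,e}, {b,c,d,e}, S }

Check:
Begin from { {}, {a}, {a,b,e}, {a,d,e}, {a,c,d,e}, S } (that is, ℰ plus ∅ and S).
Pass 1: 5 new —
  {b}  = S∖{a,c,d,e}
  {b,c}  = S∖{a,d,e}
  {c,d}  = S∖{a,b,e}
  {a,b,d,e}  = {a,d,e} ∪ {a,b,e}
  {b,c,d,e}  = S∖{a}
  [11 total]
Pass 2 adds 6:
  {c}  = S∖{a,b,d,e}
  {a,b}  = {b} ∪ {a}
  {a,b,c}  = {b,c} ∪ {a}
  {a,c,d}  = {c,d} ∪ {a}
  {b,c,d}  = {c,d} ∪ {b}
  {a,b,c,e}  = {a,b,e} ∪ {b,c}
  [17 total]
Pass 3 (7 new):
  {d}  = S∖{a,b,c,e}
  {a,c}  = {c} ∪ {a}
  {a,e}  = S∖{b,c,d}
  {b,e}  = S∖{a,c,d}
  {d,e}  = S∖{a,b,c}
  {c,d,e}  = S∖{a,b}
  {a,b,c,d}  = {c,d} ∪ {a,b}
  [24 total]
Pass 4 (7 new):
  {e}  = S∖{a,b,c,d}
  {a,d}  = {d} ∪ {a}
  {b,d}  = {b} ∪ {d}
  {a,b,d}  = {a,b} ∪ {d}
  {a,c,e}  = {c} ∪ {a,e}
  {b,c,e}  = {b,e} ∪ {c}
  {b,d,e}  = S∖{a,c}
  [31 total]
Pass 5 adds 1:
  {c,e}  = S∖{a,b,d}
  [32 total]
After Pass 6 the family is unchanged; done.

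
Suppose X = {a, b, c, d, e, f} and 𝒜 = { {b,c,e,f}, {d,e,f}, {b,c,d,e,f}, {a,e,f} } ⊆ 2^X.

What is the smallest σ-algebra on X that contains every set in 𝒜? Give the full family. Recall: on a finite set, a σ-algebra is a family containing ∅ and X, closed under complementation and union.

Start: 𝒜 ∪ {∅, X} = { ∅, {a,e,f}, {d,e,f}, {b,c,e,f}, {b,c,d,e,f}, X }.
Round 1: +6 →
  {a}  = complement {b,c,d,e,f}
  {a,d}  = complement {b,c,e,f}
  {a,b,c}  = complement {d,e,f}
  {b,c,d}  = complement {a,e,f}
  {a,d,e,f}  = {a,e,f} ∪ {d,e,f}
  {a,b,c,e,f}  = {a,e,f} ∪ {b,c,e,f}
  (now 12)
Round 2. New:
  {d}  = complement {a,b,c,e,f}
  {b,c}  = complement {a,d,e,f}
  {a,b,c,d}  = {b,c,d} ∪ {a,b,c}
  (now 15)
Round 3: 1 new —
  {e,f}  = complement {a,b,c,d}
  (now 16)
Round 4: no new sets; the family is a σ-algebra.

Therefore σ(𝒜) = { ∅, {a}, {d}, {a,d}, {b,c}, {e,f}, {a,b,c}, {a,e,f}, {b,c,d}, {d,e,f}, {a,b,c,d}, {a,d,e,f}, {b,c,e,f}, {a,b,c,e,f}, {b,c,d,e,f}, X } (|σ(𝒜)| = 16).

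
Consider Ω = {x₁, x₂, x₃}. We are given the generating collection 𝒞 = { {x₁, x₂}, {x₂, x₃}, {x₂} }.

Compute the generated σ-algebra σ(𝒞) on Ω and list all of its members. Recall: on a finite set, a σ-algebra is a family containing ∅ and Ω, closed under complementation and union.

|σ(𝒞)| = 8.  σ(𝒞) = { {}, {x₁}, {x₂}, {x₃}, {x₁, x₂}, {x₁, x₃}, {x₂, x₃}, Ω }

Trace:
Begin from { {}, {x₂}, {x₁, x₂}, {x₂, x₃}, Ω } (that is, 𝒞 plus ∅ and Ω).
Iteration 1 adds 3:
  {x₁}  = Ω∖{x₂, x₃}
  {x₃}  = Ω∖{x₁, x₂}
  {x₁, x₃}  = Ω∖{x₂}
  (now 8)
Iteration 2: stable.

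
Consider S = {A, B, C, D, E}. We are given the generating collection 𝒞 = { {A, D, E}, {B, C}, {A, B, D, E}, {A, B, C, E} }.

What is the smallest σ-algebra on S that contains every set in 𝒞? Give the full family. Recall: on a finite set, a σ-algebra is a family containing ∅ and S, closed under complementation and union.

|σ(𝒞)| = 16.  σ(𝒞) = { {}, {B}, {C}, {D}, {A, E}, {B, C}, {B, D}, {C, D}, {A, B, E}, {A, C, E}, {A, D, E}, {B, C, D}, {A, B, C, E}, {A, B, D, E}, {A, C, D, E}, S }

Derivation:
Take S₀ = 𝒞 ∪ {∅, S} = { {}, {B, C}, {A, D, E}, {A, B, C, E}, {A, B, D, E}, S }.
Step 1: 2 new —
  {C}  = ᶜ of {A, B, D, E}
  {D}  = ᶜ of {A, B, C, E}
  |family| = 8
Step 2 adds 3:
  {C, D}  = {C} ∪ {D}
  {B, C, D}  = {D} ∪ {B, C}
  {A, C, D, E}  = {A, D, E} ∪ {C}
  |family| = 11
Step 3 (3 new):
  {B}  = ᶜ of {A, C, D, E}
  {A, E}  = ᶜ of {B, C, D}
  {A, B, E}  = ᶜ of {C, D}
  |family| = 14
Step 4: +2 →
  {B, D}  = {D} ∪ {B}
  {A, C, E}  = {C} ∪ {A, E}
  |family| = 16
After Step 5 the family is unchanged; done.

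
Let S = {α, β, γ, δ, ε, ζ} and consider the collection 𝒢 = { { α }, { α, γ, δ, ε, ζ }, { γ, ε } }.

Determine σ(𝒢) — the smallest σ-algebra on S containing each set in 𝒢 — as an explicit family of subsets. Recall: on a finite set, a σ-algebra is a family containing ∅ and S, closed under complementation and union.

σ(𝒢) (16 sets): { ∅, { α }, { β }, { α, β }, { γ, ε }, { δ, ζ }, { α, γ, ε }, { α, δ, ζ }, { β, γ, ε }, { β, δ, ζ }, { α, β, γ, ε }, { α, β, δ, ζ }, { γ, δ, ε, ζ }, { α, γ, δ, ε, ζ }, { β, γ, δ, ε, ζ }, S }

Check:
Begin from { ∅, { α }, { γ, ε }, { α, γ, δ, ε, ζ }, S } (that is, 𝒢 plus ∅ and S).
Iteration 1: +4 →
  { β }  = ᶜ of { α, γ, δ, ε, ζ }
  { α, γ, ε }  = { γ, ε } ∪ { α }
  { α, β, δ, ζ }  = ᶜ of { γ, ε }
  { β, γ, δ, ε, ζ }  = ᶜ of { α }
  [9 total]
Iteration 2. New:
  { α, β }  = { β } ∪ { α }
  { β, γ, ε }  = { β } ∪ { γ, ε }
  { β, δ, ζ }  = ᶜ of { α, γ, ε }
  { α, β, γ, ε }  = { α, γ, ε } ∪ { β }
  [13 total]
Iteration 3: +3 →
  { δ, ζ }  = ᶜ of { α, β, γ, ε }
  { α, δ, ζ }  = ᶜ of { β, γ, ε }
  { γ, δ, ε, ζ }  = ᶜ of { α, β }
  [16 total]
Iteration 4: closed — nothing new.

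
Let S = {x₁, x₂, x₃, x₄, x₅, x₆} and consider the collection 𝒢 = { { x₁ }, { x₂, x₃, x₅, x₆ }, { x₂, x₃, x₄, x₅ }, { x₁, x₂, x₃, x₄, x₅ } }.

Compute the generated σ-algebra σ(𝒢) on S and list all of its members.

Initial family (6 sets): { {}, { x₁ }, { x₂, x₃, x₄, x₅ }, { x₂, x₃, x₅, x₆ }, { x₁, x₂, x₃, x₄, x₅ }, S }.
Round 1. New:
  { x₆ }  = ᶜ of { x₁, x₂, x₃, x₄, x₅ }
  { x₁, x₄ }  = ᶜ of { x₂, x₃, x₅, x₆ }
  { x₁, x₆ }  = ᶜ of { x₂, x₃, x₄, x₅ }
  { x₁, x₂, x₃, x₅, x₆ }  = { x₂, x₃, x₅, x₆ } ∪ { x₁ }
  { x₂, x₃, x₄, x₅, x₆ }  = ᶜ of { x₁ }
  — 11 sets.
Round 2 adds 2:
  { x₄ }  = ᶜ of { x₁, x₂, x₃, x₅, x₆ }
  { x₁, x₄, x₆ }  = { x₁, x₆ } ∪ { x₁, x₄ }
  — 13 sets.
Round 3 adds 2:
  { x₄, x₆ }  = { x₄ } ∪ { x₆ }
  { x₂, x₃, x₅ }  = ᶜ of { x₁, x₄, x₆ }
  — 15 sets.
Round 4 (1 new):
  { x₁, x₂, x₃, x₅ }  = ᶜ of { x₄, x₆ }
  — 16 sets.
Round 5: closed — nothing new.

|σ(𝒢)| = 16.  σ(𝒢) = { {}, { x₁ }, { x₄ }, { x₆ }, { x₁, x₄ }, { x₁, x₆ }, { x₄, x₆ }, { x₁, x₄, x₆ }, { x₂, x₃, x₅ }, { x₁, x₂, x₃, x₅ }, { x₂, x₃, x₄, x₅ }, { x₂, x₃, x₅, x₆ }, { x₁, x₂, x₃, x₄, x₅ }, { x₁, x₂, x₃, x₅, x₆ }, { x₂, x₃, x₄, x₅, x₆ }, S }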